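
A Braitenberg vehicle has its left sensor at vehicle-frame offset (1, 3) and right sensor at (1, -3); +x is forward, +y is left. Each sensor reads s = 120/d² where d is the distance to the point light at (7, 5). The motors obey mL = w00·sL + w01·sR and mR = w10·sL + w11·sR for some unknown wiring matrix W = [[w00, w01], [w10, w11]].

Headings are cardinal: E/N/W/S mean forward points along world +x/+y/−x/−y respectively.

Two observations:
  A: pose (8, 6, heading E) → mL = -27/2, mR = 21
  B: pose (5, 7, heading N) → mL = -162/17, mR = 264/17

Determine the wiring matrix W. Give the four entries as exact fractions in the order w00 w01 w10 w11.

obs A: pose=(8,6,E) → sL=6, sR=15, mL=-27/2, mR=21
obs B: pose=(5,7,N) → sL=60/17, sR=12, mL=-162/17, mR=264/17
sensor matrix S = [[6, 15], [60/17, 12]]; det S = 324/17
solve [mL_A; mL_B] = S·[w00; w01] and [mR_A; mR_B] = S·[w10; w11]:
  w00 = -1, w01 = -1/2, w10 = 1, w11 = 1

-1 -1/2 1 1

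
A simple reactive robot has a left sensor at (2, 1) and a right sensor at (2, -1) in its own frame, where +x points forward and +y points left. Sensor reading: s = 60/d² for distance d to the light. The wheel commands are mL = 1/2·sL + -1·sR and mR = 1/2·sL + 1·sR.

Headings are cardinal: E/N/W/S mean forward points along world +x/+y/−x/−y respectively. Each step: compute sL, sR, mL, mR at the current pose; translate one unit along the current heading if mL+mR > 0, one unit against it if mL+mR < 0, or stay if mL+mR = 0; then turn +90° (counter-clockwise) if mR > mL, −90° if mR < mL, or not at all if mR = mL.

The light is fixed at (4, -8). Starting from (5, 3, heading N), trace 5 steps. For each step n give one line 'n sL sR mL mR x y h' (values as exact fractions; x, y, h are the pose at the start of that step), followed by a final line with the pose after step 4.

n=0: pose=(5,3,N); sL=60/169, sR=60/173; mL=-4950/29237, mR=15330/29237; mL+mR=60/169 → advance +1; mR−mL=120/173 → turn +1·90°
n=1: pose=(5,4,W); sL=30/61, sR=6/17; mL=-111/1037, mR=621/1037; mL+mR=30/61 → advance +1; mR−mL=12/17 → turn +1·90°
n=2: pose=(4,4,S); sL=60/101, sR=60/101; mL=-30/101, mR=90/101; mL+mR=60/101 → advance +1; mR−mL=120/101 → turn +1·90°
n=3: pose=(4,3,E); sL=15/37, sR=15/26; mL=-180/481, mR=375/481; mL+mR=15/37 → advance +1; mR−mL=15/13 → turn +1·90°
n=4: pose=(5,3,N); sL=60/169, sR=60/173; mL=-4950/29237, mR=15330/29237; mL+mR=60/169 → advance +1; mR−mL=120/173 → turn +1·90°

0 60/169 60/173 -4950/29237 15330/29237 5 3 N
1 30/61 6/17 -111/1037 621/1037 5 4 W
2 60/101 60/101 -30/101 90/101 4 4 S
3 15/37 15/26 -180/481 375/481 4 3 E
4 60/169 60/173 -4950/29237 15330/29237 5 3 N
final 5 4 W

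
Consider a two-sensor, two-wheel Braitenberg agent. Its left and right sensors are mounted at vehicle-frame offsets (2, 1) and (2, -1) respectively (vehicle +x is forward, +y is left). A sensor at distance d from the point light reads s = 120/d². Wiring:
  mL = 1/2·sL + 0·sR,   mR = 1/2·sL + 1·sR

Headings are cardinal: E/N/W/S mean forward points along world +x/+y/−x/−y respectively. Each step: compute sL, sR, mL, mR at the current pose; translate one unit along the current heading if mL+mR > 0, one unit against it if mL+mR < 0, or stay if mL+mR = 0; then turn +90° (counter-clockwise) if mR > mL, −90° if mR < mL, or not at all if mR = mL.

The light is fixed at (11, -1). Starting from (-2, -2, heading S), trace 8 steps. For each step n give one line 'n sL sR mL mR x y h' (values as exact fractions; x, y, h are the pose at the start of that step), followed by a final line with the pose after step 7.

0 40/51 24/41 20/51 2044/2091 -2 -2 S
1 60/61 12/13 30/61 1122/793 -2 -3 E
2 120/169 120/121 60/169 27540/20449 -1 -3 N
3 3/5 30/49 3/10 447/490 -1 -2 W
4 40/51 24/41 20/51 2044/2091 -2 -2 S
5 60/61 12/13 30/61 1122/793 -2 -3 E
6 120/169 120/121 60/169 27540/20449 -1 -3 N
7 3/5 30/49 3/10 447/490 -1 -2 W
final -2 -2 S

n=0: pose=(-2,-2,S); sL=40/51, sR=24/41; mL=20/51, mR=2044/2091; mL+mR=2864/2091 → advance +1; mR−mL=24/41 → turn +1·90°
n=1: pose=(-2,-3,E); sL=60/61, sR=12/13; mL=30/61, mR=1122/793; mL+mR=1512/793 → advance +1; mR−mL=12/13 → turn +1·90°
n=2: pose=(-1,-3,N); sL=120/169, sR=120/121; mL=60/169, mR=27540/20449; mL+mR=34800/20449 → advance +1; mR−mL=120/121 → turn +1·90°
n=3: pose=(-1,-2,W); sL=3/5, sR=30/49; mL=3/10, mR=447/490; mL+mR=297/245 → advance +1; mR−mL=30/49 → turn +1·90°
n=4: pose=(-2,-2,S); sL=40/51, sR=24/41; mL=20/51, mR=2044/2091; mL+mR=2864/2091 → advance +1; mR−mL=24/41 → turn +1·90°
n=5: pose=(-2,-3,E); sL=60/61, sR=12/13; mL=30/61, mR=1122/793; mL+mR=1512/793 → advance +1; mR−mL=12/13 → turn +1·90°
n=6: pose=(-1,-3,N); sL=120/169, sR=120/121; mL=60/169, mR=27540/20449; mL+mR=34800/20449 → advance +1; mR−mL=120/121 → turn +1·90°
n=7: pose=(-1,-2,W); sL=3/5, sR=30/49; mL=3/10, mR=447/490; mL+mR=297/245 → advance +1; mR−mL=30/49 → turn +1·90°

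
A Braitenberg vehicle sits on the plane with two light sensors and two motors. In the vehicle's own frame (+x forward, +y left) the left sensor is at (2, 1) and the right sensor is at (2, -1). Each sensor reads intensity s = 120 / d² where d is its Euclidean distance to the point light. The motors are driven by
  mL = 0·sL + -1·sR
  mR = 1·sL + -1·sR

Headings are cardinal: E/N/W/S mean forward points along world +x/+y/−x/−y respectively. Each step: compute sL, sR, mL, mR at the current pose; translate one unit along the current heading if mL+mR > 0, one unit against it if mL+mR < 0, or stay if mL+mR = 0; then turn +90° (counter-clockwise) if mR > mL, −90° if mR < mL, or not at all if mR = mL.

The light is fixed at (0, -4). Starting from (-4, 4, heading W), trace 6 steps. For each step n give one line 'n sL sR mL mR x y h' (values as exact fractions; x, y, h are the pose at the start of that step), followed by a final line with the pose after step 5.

n=0: pose=(-4,4,W); sL=24/17, sR=40/39; mL=-40/39, mR=256/663; mL+mR=-424/663 → advance -1; mR−mL=24/17 → turn +1·90°
n=1: pose=(-3,4,S); sL=3, sR=30/13; mL=-30/13, mR=9/13; mL+mR=-21/13 → advance -1; mR−mL=3 → turn +1·90°
n=2: pose=(-3,5,E); sL=120/101, sR=24/13; mL=-24/13, mR=-864/1313; mL+mR=-3288/1313 → advance -1; mR−mL=120/101 → turn +1·90°
n=3: pose=(-4,5,N); sL=60/73, sR=12/13; mL=-12/13, mR=-96/949; mL+mR=-972/949 → advance -1; mR−mL=60/73 → turn +1·90°
n=4: pose=(-4,4,W); sL=24/17, sR=40/39; mL=-40/39, mR=256/663; mL+mR=-424/663 → advance -1; mR−mL=24/17 → turn +1·90°
n=5: pose=(-3,4,S); sL=3, sR=30/13; mL=-30/13, mR=9/13; mL+mR=-21/13 → advance -1; mR−mL=3 → turn +1·90°

0 24/17 40/39 -40/39 256/663 -4 4 W
1 3 30/13 -30/13 9/13 -3 4 S
2 120/101 24/13 -24/13 -864/1313 -3 5 E
3 60/73 12/13 -12/13 -96/949 -4 5 N
4 24/17 40/39 -40/39 256/663 -4 4 W
5 3 30/13 -30/13 9/13 -3 4 S
final -3 5 E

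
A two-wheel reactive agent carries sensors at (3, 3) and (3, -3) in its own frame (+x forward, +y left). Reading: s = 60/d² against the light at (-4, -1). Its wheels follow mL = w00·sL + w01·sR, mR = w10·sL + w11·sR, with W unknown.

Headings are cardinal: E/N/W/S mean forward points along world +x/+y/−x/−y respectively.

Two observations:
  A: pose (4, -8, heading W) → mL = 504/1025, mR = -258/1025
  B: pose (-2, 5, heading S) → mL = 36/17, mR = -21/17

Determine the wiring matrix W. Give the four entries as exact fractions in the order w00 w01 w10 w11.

obs A: pose=(4,-8,W) → sL=12/25, sR=60/41, mL=504/1025, mR=-258/1025
obs B: pose=(-2,5,S) → sL=30/17, sR=6, mL=36/17, mR=-21/17
sensor matrix S = [[12/25, 60/41], [30/17, 6]]; det S = 5184/17425
solve [mL_A; mL_B] = S·[w00; w01] and [mR_A; mR_B] = S·[w10; w11]:
  w00 = -1/2, w01 = 1/2, w10 = 1, w11 = -1/2

-1/2 1/2 1 -1/2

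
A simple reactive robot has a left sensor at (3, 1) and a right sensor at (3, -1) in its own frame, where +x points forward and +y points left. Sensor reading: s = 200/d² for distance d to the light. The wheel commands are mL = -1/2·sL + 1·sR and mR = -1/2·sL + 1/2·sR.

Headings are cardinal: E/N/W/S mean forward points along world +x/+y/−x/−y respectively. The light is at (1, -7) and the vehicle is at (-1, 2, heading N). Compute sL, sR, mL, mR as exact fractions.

left sensor world pos  = (-2, 5); dL² = 153
right sensor world pos = (0, 5); dR² = 145
sL = 200/153 = 200/153
sR = 200/145 = 40/29
mL = -1/2·sL + 1·sR = 3220/4437
mR = -1/2·sL + 1/2·sR = 160/4437

200/153 40/29 3220/4437 160/4437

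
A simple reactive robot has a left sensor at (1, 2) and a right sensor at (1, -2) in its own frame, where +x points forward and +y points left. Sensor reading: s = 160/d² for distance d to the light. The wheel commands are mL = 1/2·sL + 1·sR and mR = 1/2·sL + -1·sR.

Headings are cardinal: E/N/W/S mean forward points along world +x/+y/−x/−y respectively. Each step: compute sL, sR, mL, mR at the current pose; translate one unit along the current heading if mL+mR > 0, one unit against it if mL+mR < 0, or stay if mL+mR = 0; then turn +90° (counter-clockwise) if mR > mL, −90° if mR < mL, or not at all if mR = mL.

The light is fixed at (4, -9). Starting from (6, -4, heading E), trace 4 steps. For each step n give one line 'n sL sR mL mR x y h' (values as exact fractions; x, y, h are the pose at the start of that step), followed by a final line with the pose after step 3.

n=0: pose=(6,-4,E); sL=80/29, sR=80/9; mL=2680/261, mR=-1960/261; mL+mR=80/29 → advance +1; mR−mL=-160/9 → turn -1·90°
n=1: pose=(7,-4,S); sL=160/41, sR=160/17; mL=7920/697, mR=-5200/697; mL+mR=160/41 → advance +1; mR−mL=-320/17 → turn -1·90°
n=2: pose=(7,-5,W); sL=20, sR=4; mL=14, mR=6; mL+mR=20 → advance +1; mR−mL=-8 → turn -1·90°
n=3: pose=(6,-5,N); sL=32/5, sR=160/41; mL=1456/205, mR=-144/205; mL+mR=32/5 → advance +1; mR−mL=-320/41 → turn -1·90°

0 80/29 80/9 2680/261 -1960/261 6 -4 E
1 160/41 160/17 7920/697 -5200/697 7 -4 S
2 20 4 14 6 7 -5 W
3 32/5 160/41 1456/205 -144/205 6 -5 N
final 6 -4 E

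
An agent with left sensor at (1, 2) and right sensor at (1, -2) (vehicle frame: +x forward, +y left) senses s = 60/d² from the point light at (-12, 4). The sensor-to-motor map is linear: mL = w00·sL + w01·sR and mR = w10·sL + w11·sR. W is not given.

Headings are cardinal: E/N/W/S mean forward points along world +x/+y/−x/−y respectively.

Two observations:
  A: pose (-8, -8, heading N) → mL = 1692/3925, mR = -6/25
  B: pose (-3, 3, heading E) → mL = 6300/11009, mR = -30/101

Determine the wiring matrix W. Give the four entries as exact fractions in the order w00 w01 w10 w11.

obs A: pose=(-8,-8,N) → sL=12/25, sR=60/157, mL=1692/3925, mR=-6/25
obs B: pose=(-3,3,E) → sL=60/101, sR=60/109, mL=6300/11009, mR=-30/101
sensor matrix S = [[12/25, 60/157], [60/101, 60/109]]; det S = 321408/8642065
solve [mL_A; mL_B] = S·[w00; w01] and [mR_A; mR_B] = S·[w10; w11]:
  w00 = 1/2, w01 = 1/2, w10 = -1/2, w11 = 0

1/2 1/2 -1/2 0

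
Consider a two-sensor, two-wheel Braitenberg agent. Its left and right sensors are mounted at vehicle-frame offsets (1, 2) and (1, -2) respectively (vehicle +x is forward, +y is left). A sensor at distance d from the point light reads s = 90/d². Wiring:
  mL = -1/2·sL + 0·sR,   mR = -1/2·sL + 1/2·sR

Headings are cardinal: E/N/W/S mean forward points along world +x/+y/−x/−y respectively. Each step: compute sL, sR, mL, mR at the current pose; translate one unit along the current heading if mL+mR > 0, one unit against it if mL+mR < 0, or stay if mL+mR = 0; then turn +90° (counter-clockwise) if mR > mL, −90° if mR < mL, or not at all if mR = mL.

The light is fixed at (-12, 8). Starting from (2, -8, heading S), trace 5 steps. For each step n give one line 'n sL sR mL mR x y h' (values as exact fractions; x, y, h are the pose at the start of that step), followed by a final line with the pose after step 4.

0 18/109 90/433 -9/109 1008/47197 2 -8 S
1 45/197 45/257 -45/394 -1350/50629 2 -7 E
2 90/317 90/421 -45/317 -4680/133457 1 -7 N
3 5/26 9/34 -5/52 8/221 1 -8 W
4 18/109 90/433 -9/109 1008/47197 2 -8 S
final 2 -7 E

n=0: pose=(2,-8,S); sL=18/109, sR=90/433; mL=-9/109, mR=1008/47197; mL+mR=-2889/47197 → advance -1; mR−mL=45/433 → turn +1·90°
n=1: pose=(2,-7,E); sL=45/197, sR=45/257; mL=-45/394, mR=-1350/50629; mL+mR=-14265/101258 → advance -1; mR−mL=45/514 → turn +1·90°
n=2: pose=(1,-7,N); sL=90/317, sR=90/421; mL=-45/317, mR=-4680/133457; mL+mR=-23625/133457 → advance -1; mR−mL=45/421 → turn +1·90°
n=3: pose=(1,-8,W); sL=5/26, sR=9/34; mL=-5/52, mR=8/221; mL+mR=-53/884 → advance -1; mR−mL=9/68 → turn +1·90°
n=4: pose=(2,-8,S); sL=18/109, sR=90/433; mL=-9/109, mR=1008/47197; mL+mR=-2889/47197 → advance -1; mR−mL=45/433 → turn +1·90°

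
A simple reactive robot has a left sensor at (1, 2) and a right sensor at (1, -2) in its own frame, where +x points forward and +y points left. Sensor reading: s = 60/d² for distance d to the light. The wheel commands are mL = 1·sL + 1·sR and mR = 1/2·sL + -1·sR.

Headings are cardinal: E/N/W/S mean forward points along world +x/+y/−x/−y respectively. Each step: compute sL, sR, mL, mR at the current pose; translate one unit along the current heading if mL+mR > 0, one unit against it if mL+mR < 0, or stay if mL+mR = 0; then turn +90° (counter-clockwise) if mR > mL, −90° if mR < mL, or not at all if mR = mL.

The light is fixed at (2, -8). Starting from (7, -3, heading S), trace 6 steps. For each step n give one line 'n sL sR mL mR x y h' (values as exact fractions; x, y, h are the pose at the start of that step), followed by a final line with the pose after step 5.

0 12/13 12/5 216/65 -126/65 7 -3 S
1 3 15/13 54/13 9/26 7 -4 W
2 60/29 60/61 5400/1769 90/1769 6 -4 N
3 30/37 30/17 1620/629 -855/629 6 -3 E
4 12/13 12/5 216/65 -126/65 7 -3 S
5 3 15/13 54/13 9/26 7 -4 W
final 6 -4 N

n=0: pose=(7,-3,S); sL=12/13, sR=12/5; mL=216/65, mR=-126/65; mL+mR=18/13 → advance +1; mR−mL=-342/65 → turn -1·90°
n=1: pose=(7,-4,W); sL=3, sR=15/13; mL=54/13, mR=9/26; mL+mR=9/2 → advance +1; mR−mL=-99/26 → turn -1·90°
n=2: pose=(6,-4,N); sL=60/29, sR=60/61; mL=5400/1769, mR=90/1769; mL+mR=90/29 → advance +1; mR−mL=-5310/1769 → turn -1·90°
n=3: pose=(6,-3,E); sL=30/37, sR=30/17; mL=1620/629, mR=-855/629; mL+mR=45/37 → advance +1; mR−mL=-2475/629 → turn -1·90°
n=4: pose=(7,-3,S); sL=12/13, sR=12/5; mL=216/65, mR=-126/65; mL+mR=18/13 → advance +1; mR−mL=-342/65 → turn -1·90°
n=5: pose=(7,-4,W); sL=3, sR=15/13; mL=54/13, mR=9/26; mL+mR=9/2 → advance +1; mR−mL=-99/26 → turn -1·90°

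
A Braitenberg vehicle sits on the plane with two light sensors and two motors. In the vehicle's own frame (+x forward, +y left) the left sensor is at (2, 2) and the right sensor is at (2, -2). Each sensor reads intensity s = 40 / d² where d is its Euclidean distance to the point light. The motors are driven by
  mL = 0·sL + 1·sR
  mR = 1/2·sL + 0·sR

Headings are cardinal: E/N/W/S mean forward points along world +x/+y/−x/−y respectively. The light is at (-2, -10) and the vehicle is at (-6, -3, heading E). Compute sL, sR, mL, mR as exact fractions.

8/17 40/29 40/29 4/17

left sensor world pos  = (-4, -1); dL² = 85
right sensor world pos = (-4, -5); dR² = 29
sL = 40/85 = 8/17
sR = 40/29 = 40/29
mL = 0·sL + 1·sR = 40/29
mR = 1/2·sL + 0·sR = 4/17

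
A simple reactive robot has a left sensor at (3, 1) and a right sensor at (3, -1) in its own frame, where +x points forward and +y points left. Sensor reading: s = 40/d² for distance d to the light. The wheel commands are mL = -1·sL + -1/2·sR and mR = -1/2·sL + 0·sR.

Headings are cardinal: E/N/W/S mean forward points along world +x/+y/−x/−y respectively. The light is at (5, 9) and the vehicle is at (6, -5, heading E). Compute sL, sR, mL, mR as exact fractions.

8/37 40/241 -2668/8917 -4/37

left sensor world pos  = (9, -4); dL² = 185
right sensor world pos = (9, -6); dR² = 241
sL = 40/185 = 8/37
sR = 40/241 = 40/241
mL = -1·sL + -1/2·sR = -2668/8917
mR = -1/2·sL + 0·sR = -4/37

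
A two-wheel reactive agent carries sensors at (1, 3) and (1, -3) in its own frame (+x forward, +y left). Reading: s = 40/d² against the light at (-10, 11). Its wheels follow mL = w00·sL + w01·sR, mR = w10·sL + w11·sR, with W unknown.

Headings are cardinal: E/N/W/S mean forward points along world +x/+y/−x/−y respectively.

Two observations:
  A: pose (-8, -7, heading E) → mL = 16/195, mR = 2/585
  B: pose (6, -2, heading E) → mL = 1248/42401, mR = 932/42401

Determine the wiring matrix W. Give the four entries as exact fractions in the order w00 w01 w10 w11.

1 -1 -1/2 1

obs A: pose=(-8,-7,E) → sL=20/117, sR=4/45, mL=16/195, mR=2/585
obs B: pose=(6,-2,E) → sL=40/389, sR=8/109, mL=1248/42401, mR=932/42401
sensor matrix S = [[20/117, 4/45], [40/389, 8/109]]; det S = 5632/1653639
solve [mL_A; mL_B] = S·[w00; w01] and [mR_A; mR_B] = S·[w10; w11]:
  w00 = 1, w01 = -1, w10 = -1/2, w11 = 1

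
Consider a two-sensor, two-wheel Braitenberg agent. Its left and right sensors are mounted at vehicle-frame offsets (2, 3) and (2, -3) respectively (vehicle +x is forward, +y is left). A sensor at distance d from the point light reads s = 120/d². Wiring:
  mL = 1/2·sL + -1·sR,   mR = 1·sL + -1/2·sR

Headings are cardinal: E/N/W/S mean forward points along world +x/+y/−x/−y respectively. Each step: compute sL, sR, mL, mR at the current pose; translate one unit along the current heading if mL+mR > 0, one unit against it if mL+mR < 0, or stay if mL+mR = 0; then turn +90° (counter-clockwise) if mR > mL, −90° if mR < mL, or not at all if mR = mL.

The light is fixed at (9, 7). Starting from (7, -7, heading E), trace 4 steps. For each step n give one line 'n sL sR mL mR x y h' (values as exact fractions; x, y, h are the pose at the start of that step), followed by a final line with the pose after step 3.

0 120/121 120/289 2820/34969 27420/34969 7 -7 E
1 3/4 30/37 -129/296 51/148 8 -7 N
2 40/111 40/51 -380/629 -20/629 8 -8 W
3 60/149 60/149 -30/149 30/149 9 -8 S
final 9 -8 E

n=0: pose=(7,-7,E); sL=120/121, sR=120/289; mL=2820/34969, mR=27420/34969; mL+mR=30240/34969 → advance +1; mR−mL=24600/34969 → turn +1·90°
n=1: pose=(8,-7,N); sL=3/4, sR=30/37; mL=-129/296, mR=51/148; mL+mR=-27/296 → advance -1; mR−mL=231/296 → turn +1·90°
n=2: pose=(8,-8,W); sL=40/111, sR=40/51; mL=-380/629, mR=-20/629; mL+mR=-400/629 → advance -1; mR−mL=360/629 → turn +1·90°
n=3: pose=(9,-8,S); sL=60/149, sR=60/149; mL=-30/149, mR=30/149; mL+mR=0 → advance +0; mR−mL=60/149 → turn +1·90°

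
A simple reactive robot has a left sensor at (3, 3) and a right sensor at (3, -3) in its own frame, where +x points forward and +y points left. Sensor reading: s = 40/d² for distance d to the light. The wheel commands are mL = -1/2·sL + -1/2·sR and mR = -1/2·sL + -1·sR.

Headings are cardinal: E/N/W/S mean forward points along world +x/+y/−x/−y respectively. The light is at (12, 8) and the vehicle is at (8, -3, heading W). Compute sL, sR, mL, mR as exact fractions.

8/49 40/113 -1432/5537 -2412/5537

left sensor world pos  = (5, -6); dL² = 245
right sensor world pos = (5, 0); dR² = 113
sL = 40/245 = 8/49
sR = 40/113 = 40/113
mL = -1/2·sL + -1/2·sR = -1432/5537
mR = -1/2·sL + -1·sR = -2412/5537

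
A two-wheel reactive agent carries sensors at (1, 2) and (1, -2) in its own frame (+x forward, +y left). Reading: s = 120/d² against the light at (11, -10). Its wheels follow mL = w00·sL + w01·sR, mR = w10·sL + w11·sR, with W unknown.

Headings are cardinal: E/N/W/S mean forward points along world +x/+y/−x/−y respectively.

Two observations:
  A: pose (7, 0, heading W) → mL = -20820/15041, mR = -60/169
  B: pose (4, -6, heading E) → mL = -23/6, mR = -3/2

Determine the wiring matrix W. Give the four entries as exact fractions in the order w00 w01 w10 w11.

-1/2 -1 0 -1/2

obs A: pose=(7,0,W) → sL=120/89, sR=120/169, mL=-20820/15041, mR=-60/169
obs B: pose=(4,-6,E) → sL=5/3, sR=3, mL=-23/6, mR=-3/2
sensor matrix S = [[120/89, 120/169], [5/3, 3]]; det S = 43040/15041
solve [mL_A; mL_B] = S·[w00; w01] and [mR_A; mR_B] = S·[w10; w11]:
  w00 = -1/2, w01 = -1, w10 = 0, w11 = -1/2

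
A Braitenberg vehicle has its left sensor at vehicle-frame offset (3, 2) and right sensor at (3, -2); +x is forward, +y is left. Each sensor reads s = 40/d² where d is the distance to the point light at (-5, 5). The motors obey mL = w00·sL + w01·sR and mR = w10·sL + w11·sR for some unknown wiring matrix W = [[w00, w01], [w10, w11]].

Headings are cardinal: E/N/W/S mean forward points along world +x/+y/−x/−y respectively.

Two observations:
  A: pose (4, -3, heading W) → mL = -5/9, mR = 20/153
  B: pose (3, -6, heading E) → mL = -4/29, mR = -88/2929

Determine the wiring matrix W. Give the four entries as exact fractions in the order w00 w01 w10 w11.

obs A: pose=(4,-3,W) → sL=5/17, sR=5/9, mL=-5/9, mR=20/153
obs B: pose=(3,-6,E) → sL=20/101, sR=4/29, mL=-4/29, mR=-88/2929
sensor matrix S = [[5/17, 5/9], [20/101, 4/29]]; det S = -31120/448137
solve [mL_A; mL_B] = S·[w00; w01] and [mR_A; mR_B] = S·[w10; w11]:
  w00 = 0, w01 = -1, w10 = -1/2, w11 = 1/2

0 -1 -1/2 1/2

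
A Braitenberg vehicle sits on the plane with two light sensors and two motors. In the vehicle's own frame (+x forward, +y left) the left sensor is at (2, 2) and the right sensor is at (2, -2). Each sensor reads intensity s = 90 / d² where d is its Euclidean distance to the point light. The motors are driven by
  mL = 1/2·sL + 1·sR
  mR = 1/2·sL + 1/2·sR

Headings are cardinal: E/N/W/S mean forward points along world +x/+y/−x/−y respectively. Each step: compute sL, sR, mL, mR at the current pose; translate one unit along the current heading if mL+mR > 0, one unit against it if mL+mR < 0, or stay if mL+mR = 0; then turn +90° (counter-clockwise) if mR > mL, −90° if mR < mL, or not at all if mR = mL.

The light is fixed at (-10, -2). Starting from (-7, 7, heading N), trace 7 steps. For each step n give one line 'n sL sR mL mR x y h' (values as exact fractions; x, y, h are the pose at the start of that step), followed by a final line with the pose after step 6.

n=0: pose=(-7,7,N); sL=45/61, sR=45/73; mL=8775/8906, mR=3015/4453; mL+mR=14805/8906 → advance +1; mR−mL=-45/146 → turn -1·90°
n=1: pose=(-7,8,E); sL=90/169, sR=90/89; mL=19215/15041, mR=11610/15041; mL+mR=30825/15041 → advance +1; mR−mL=-45/89 → turn -1·90°
n=2: pose=(-6,8,S); sL=9/10, sR=45/34; mL=603/340, mR=189/170; mL+mR=981/340 → advance +1; mR−mL=-45/68 → turn -1·90°
n=3: pose=(-6,7,W); sL=90/53, sR=18/25; mL=2079/1325, mR=1602/1325; mL+mR=3681/1325 → advance +1; mR−mL=-9/25 → turn -1·90°
n=4: pose=(-7,7,N); sL=45/61, sR=45/73; mL=8775/8906, mR=3015/4453; mL+mR=14805/8906 → advance +1; mR−mL=-45/146 → turn -1·90°
n=5: pose=(-7,8,E); sL=90/169, sR=90/89; mL=19215/15041, mR=11610/15041; mL+mR=30825/15041 → advance +1; mR−mL=-45/89 → turn -1·90°
n=6: pose=(-6,8,S); sL=9/10, sR=45/34; mL=603/340, mR=189/170; mL+mR=981/340 → advance +1; mR−mL=-45/68 → turn -1·90°

0 45/61 45/73 8775/8906 3015/4453 -7 7 N
1 90/169 90/89 19215/15041 11610/15041 -7 8 E
2 9/10 45/34 603/340 189/170 -6 8 S
3 90/53 18/25 2079/1325 1602/1325 -6 7 W
4 45/61 45/73 8775/8906 3015/4453 -7 7 N
5 90/169 90/89 19215/15041 11610/15041 -7 8 E
6 9/10 45/34 603/340 189/170 -6 8 S
final -6 7 W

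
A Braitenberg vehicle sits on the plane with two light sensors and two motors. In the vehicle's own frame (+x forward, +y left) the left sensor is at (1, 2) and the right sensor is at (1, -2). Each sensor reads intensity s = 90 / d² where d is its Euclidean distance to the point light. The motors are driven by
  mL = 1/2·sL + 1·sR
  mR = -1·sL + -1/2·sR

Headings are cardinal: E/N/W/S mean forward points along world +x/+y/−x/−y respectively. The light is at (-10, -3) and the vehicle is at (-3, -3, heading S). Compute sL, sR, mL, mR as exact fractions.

45/41 45/13 4275/1066 -3015/1066

left sensor world pos  = (-1, -4); dL² = 82
right sensor world pos = (-5, -4); dR² = 26
sL = 90/82 = 45/41
sR = 90/26 = 45/13
mL = 1/2·sL + 1·sR = 4275/1066
mR = -1·sL + -1/2·sR = -3015/1066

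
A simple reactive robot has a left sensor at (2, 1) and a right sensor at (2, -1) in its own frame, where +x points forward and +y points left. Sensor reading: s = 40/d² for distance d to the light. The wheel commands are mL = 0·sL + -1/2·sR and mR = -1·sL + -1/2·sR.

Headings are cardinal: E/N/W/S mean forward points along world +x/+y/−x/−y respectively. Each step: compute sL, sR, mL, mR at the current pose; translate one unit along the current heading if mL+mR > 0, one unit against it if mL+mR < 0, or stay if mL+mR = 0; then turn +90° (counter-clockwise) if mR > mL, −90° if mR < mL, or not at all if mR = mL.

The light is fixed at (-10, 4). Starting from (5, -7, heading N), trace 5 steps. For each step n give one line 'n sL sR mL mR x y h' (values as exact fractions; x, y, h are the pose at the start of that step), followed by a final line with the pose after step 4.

n=0: pose=(5,-7,N); sL=40/277, sR=40/337; mL=-20/337, mR=-19020/93349; mL+mR=-24560/93349 → advance -1; mR−mL=-40/277 → turn -1·90°
n=1: pose=(5,-8,E); sL=4/41, sR=20/229; mL=-10/229, mR=-1326/9389; mL+mR=-1736/9389 → advance -1; mR−mL=-4/41 → turn -1·90°
n=2: pose=(4,-8,S); sL=40/421, sR=8/73; mL=-4/73, mR=-4604/30733; mL+mR=-6288/30733 → advance -1; mR−mL=-40/421 → turn -1·90°
n=3: pose=(4,-7,W); sL=5/36, sR=10/61; mL=-5/61, mR=-485/2196; mL+mR=-665/2196 → advance -1; mR−mL=-5/36 → turn -1·90°
n=4: pose=(5,-7,N); sL=40/277, sR=40/337; mL=-20/337, mR=-19020/93349; mL+mR=-24560/93349 → advance -1; mR−mL=-40/277 → turn -1·90°

0 40/277 40/337 -20/337 -19020/93349 5 -7 N
1 4/41 20/229 -10/229 -1326/9389 5 -8 E
2 40/421 8/73 -4/73 -4604/30733 4 -8 S
3 5/36 10/61 -5/61 -485/2196 4 -7 W
4 40/277 40/337 -20/337 -19020/93349 5 -7 N
final 5 -8 E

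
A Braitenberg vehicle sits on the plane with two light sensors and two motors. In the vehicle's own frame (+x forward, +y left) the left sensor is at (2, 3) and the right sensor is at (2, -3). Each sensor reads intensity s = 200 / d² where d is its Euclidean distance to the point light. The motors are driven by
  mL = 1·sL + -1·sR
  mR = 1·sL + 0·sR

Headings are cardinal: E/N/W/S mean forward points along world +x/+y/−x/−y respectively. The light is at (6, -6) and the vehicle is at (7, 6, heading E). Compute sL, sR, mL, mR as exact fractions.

100/117 20/9 -160/117 100/117

left sensor world pos  = (9, 9); dL² = 234
right sensor world pos = (9, 3); dR² = 90
sL = 200/234 = 100/117
sR = 200/90 = 20/9
mL = 1·sL + -1·sR = -160/117
mR = 1·sL + 0·sR = 100/117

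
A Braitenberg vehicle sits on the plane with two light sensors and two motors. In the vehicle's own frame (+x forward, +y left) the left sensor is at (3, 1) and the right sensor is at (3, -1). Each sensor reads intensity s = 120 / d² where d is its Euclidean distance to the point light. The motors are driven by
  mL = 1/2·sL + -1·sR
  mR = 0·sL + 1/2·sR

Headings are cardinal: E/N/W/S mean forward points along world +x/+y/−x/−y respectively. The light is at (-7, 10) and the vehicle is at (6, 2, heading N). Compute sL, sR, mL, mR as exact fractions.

left sensor world pos  = (5, 5); dL² = 169
right sensor world pos = (7, 5); dR² = 221
sL = 120/169 = 120/169
sR = 120/221 = 120/221
mL = 1/2·sL + -1·sR = -540/2873
mR = 0·sL + 1/2·sR = 60/221

120/169 120/221 -540/2873 60/221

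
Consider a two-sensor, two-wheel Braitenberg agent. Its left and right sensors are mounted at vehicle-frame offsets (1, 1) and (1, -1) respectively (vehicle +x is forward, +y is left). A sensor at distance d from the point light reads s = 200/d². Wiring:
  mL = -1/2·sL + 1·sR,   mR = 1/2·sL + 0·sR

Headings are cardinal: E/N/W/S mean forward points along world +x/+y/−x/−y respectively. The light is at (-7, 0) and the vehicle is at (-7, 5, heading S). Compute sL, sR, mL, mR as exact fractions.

left sensor world pos  = (-6, 4); dL² = 17
right sensor world pos = (-8, 4); dR² = 17
sL = 200/17 = 200/17
sR = 200/17 = 200/17
mL = -1/2·sL + 1·sR = 100/17
mR = 1/2·sL + 0·sR = 100/17

200/17 200/17 100/17 100/17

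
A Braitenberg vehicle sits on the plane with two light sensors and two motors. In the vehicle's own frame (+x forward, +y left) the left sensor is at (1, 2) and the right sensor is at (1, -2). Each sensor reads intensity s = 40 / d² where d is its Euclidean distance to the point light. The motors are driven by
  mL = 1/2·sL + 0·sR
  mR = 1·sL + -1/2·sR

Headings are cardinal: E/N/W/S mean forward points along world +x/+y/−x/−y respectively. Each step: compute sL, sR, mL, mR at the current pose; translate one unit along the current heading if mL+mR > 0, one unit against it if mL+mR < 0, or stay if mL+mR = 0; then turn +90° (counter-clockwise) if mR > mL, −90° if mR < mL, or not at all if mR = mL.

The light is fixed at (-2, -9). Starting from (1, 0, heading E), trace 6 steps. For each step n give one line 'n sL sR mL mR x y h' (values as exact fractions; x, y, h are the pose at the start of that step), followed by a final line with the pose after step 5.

n=0: pose=(1,0,E); sL=40/137, sR=8/13; mL=20/137, mR=-28/1781; mL+mR=232/1781 → advance +1; mR−mL=-288/1781 → turn -1·90°
n=1: pose=(2,0,S); sL=2/5, sR=10/17; mL=1/5, mR=9/85; mL+mR=26/85 → advance +1; mR−mL=-8/85 → turn -1·90°
n=2: pose=(2,-1,W); sL=8/9, sR=40/109; mL=4/9, mR=692/981; mL+mR=376/327 → advance +1; mR−mL=256/981 → turn +1·90°
n=3: pose=(1,-1,S); sL=20/37, sR=4/5; mL=10/37, mR=26/185; mL+mR=76/185 → advance +1; mR−mL=-24/185 → turn -1·90°
n=4: pose=(1,-2,W); sL=40/29, sR=8/17; mL=20/29, mR=564/493; mL+mR=904/493 → advance +1; mR−mL=224/493 → turn +1·90°
n=5: pose=(0,-2,S); sL=10/13, sR=10/9; mL=5/13, mR=25/117; mL+mR=70/117 → advance +1; mR−mL=-20/117 → turn -1·90°

0 40/137 8/13 20/137 -28/1781 1 0 E
1 2/5 10/17 1/5 9/85 2 0 S
2 8/9 40/109 4/9 692/981 2 -1 W
3 20/37 4/5 10/37 26/185 1 -1 S
4 40/29 8/17 20/29 564/493 1 -2 W
5 10/13 10/9 5/13 25/117 0 -2 S
final 0 -3 W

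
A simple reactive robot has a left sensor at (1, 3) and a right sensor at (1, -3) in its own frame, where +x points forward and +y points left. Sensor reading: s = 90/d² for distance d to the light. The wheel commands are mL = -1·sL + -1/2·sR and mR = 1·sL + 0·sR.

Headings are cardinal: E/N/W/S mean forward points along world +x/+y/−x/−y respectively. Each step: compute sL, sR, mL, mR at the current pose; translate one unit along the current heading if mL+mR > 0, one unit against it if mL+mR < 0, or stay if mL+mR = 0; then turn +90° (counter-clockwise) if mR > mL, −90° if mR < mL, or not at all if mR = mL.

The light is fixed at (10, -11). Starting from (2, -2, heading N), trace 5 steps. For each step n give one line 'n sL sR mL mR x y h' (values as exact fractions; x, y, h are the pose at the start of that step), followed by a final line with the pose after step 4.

0 90/221 18/25 -4239/5525 90/221 2 -2 N
1 45/53 45/101 -11475/10706 45/53 2 -3 W
2 18/13 90/149 -3267/1937 18/13 3 -3 S
3 1/2 5/4 -9/8 1/2 3 -2 E
4 90/221 18/25 -4239/5525 90/221 2 -2 N
final 2 -3 W

n=0: pose=(2,-2,N); sL=90/221, sR=18/25; mL=-4239/5525, mR=90/221; mL+mR=-9/25 → advance -1; mR−mL=6489/5525 → turn +1·90°
n=1: pose=(2,-3,W); sL=45/53, sR=45/101; mL=-11475/10706, mR=45/53; mL+mR=-45/202 → advance -1; mR−mL=20565/10706 → turn +1·90°
n=2: pose=(3,-3,S); sL=18/13, sR=90/149; mL=-3267/1937, mR=18/13; mL+mR=-45/149 → advance -1; mR−mL=5949/1937 → turn +1·90°
n=3: pose=(3,-2,E); sL=1/2, sR=5/4; mL=-9/8, mR=1/2; mL+mR=-5/8 → advance -1; mR−mL=13/8 → turn +1·90°
n=4: pose=(2,-2,N); sL=90/221, sR=18/25; mL=-4239/5525, mR=90/221; mL+mR=-9/25 → advance -1; mR−mL=6489/5525 → turn +1·90°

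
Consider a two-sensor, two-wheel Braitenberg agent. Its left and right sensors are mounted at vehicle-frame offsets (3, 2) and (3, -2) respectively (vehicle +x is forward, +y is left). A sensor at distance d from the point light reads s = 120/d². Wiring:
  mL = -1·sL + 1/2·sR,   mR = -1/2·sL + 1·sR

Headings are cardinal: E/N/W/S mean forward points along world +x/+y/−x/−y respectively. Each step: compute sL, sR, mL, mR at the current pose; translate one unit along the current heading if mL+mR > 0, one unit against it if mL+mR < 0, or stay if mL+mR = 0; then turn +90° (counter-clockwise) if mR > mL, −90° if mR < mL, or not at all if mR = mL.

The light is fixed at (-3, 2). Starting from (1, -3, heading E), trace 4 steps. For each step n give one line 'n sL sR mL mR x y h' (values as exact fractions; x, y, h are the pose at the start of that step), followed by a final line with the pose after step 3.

0 60/29 60/49 -2070/1421 270/1421 1 -3 E
1 24 120/29 -636/29 -228/29 0 -3 N
2 15/8 15/2 15/8 105/16 0 -4 W
3 120/97 40/27 -1300/2619 2260/2619 -1 -4 S
final -1 -5 E

n=0: pose=(1,-3,E); sL=60/29, sR=60/49; mL=-2070/1421, mR=270/1421; mL+mR=-1800/1421 → advance -1; mR−mL=2340/1421 → turn +1·90°
n=1: pose=(0,-3,N); sL=24, sR=120/29; mL=-636/29, mR=-228/29; mL+mR=-864/29 → advance -1; mR−mL=408/29 → turn +1·90°
n=2: pose=(0,-4,W); sL=15/8, sR=15/2; mL=15/8, mR=105/16; mL+mR=135/16 → advance +1; mR−mL=75/16 → turn +1·90°
n=3: pose=(-1,-4,S); sL=120/97, sR=40/27; mL=-1300/2619, mR=2260/2619; mL+mR=320/873 → advance +1; mR−mL=3560/2619 → turn +1·90°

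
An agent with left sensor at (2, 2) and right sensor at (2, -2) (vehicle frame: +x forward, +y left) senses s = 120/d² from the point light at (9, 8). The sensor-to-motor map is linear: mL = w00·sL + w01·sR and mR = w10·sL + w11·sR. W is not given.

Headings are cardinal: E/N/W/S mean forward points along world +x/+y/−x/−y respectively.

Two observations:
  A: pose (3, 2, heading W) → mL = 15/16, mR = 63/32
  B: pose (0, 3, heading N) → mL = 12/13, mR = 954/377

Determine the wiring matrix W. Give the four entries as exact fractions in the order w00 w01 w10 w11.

obs A: pose=(3,2,W) → sL=15/16, sR=3/2, mL=15/16, mR=63/32
obs B: pose=(0,3,N) → sL=12/13, sR=60/29, mL=12/13, mR=954/377
sensor matrix S = [[15/16, 3/2], [12/13, 60/29]]; det S = 837/1508
solve [mL_A; mL_B] = S·[w00; w01] and [mR_A; mR_B] = S·[w10; w11]:
  w00 = 1, w01 = 0, w10 = 1/2, w11 = 1

1 0 1/2 1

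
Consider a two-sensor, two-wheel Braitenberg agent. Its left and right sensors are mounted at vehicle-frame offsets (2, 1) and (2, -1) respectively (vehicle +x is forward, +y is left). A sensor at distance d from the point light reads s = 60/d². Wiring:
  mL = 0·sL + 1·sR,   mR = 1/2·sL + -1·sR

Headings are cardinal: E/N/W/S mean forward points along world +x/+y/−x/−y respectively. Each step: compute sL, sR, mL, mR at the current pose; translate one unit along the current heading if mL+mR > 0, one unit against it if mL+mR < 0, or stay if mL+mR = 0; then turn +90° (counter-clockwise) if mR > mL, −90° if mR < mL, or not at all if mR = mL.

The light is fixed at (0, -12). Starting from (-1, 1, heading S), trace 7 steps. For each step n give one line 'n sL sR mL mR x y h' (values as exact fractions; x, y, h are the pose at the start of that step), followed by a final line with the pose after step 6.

0 60/121 12/25 12/25 -702/3025 -1 1 S
1 6/13 30/89 30/89 -123/1157 -1 0 W
2 12/41 60/197 60/197 -1278/8077 -2 0 N
3 15/49 5/12 5/12 -155/588 -2 1 E
4 60/121 12/25 12/25 -702/3025 -1 1 S
5 6/13 30/89 30/89 -123/1157 -1 0 W
6 12/41 60/197 60/197 -1278/8077 -2 0 N
final -2 1 E

n=0: pose=(-1,1,S); sL=60/121, sR=12/25; mL=12/25, mR=-702/3025; mL+mR=30/121 → advance +1; mR−mL=-2154/3025 → turn -1·90°
n=1: pose=(-1,0,W); sL=6/13, sR=30/89; mL=30/89, mR=-123/1157; mL+mR=3/13 → advance +1; mR−mL=-513/1157 → turn -1·90°
n=2: pose=(-2,0,N); sL=12/41, sR=60/197; mL=60/197, mR=-1278/8077; mL+mR=6/41 → advance +1; mR−mL=-3738/8077 → turn -1·90°
n=3: pose=(-2,1,E); sL=15/49, sR=5/12; mL=5/12, mR=-155/588; mL+mR=15/98 → advance +1; mR−mL=-100/147 → turn -1·90°
n=4: pose=(-1,1,S); sL=60/121, sR=12/25; mL=12/25, mR=-702/3025; mL+mR=30/121 → advance +1; mR−mL=-2154/3025 → turn -1·90°
n=5: pose=(-1,0,W); sL=6/13, sR=30/89; mL=30/89, mR=-123/1157; mL+mR=3/13 → advance +1; mR−mL=-513/1157 → turn -1·90°
n=6: pose=(-2,0,N); sL=12/41, sR=60/197; mL=60/197, mR=-1278/8077; mL+mR=6/41 → advance +1; mR−mL=-3738/8077 → turn -1·90°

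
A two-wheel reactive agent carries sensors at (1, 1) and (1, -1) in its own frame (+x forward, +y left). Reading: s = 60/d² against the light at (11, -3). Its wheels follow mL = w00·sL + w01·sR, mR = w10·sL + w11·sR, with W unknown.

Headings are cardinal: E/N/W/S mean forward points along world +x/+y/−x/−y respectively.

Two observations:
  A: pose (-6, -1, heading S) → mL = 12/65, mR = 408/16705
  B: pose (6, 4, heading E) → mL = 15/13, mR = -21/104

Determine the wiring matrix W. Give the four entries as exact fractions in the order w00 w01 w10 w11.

0 1 1/2 -1/2

obs A: pose=(-6,-1,S) → sL=60/257, sR=12/65, mL=12/65, mR=408/16705
obs B: pose=(6,4,E) → sL=3/4, sR=15/13, mL=15/13, mR=-21/104
sensor matrix S = [[60/257, 12/65], [3/4, 15/13]]; det S = 2187/16705
solve [mL_A; mL_B] = S·[w00; w01] and [mR_A; mR_B] = S·[w10; w11]:
  w00 = 0, w01 = 1, w10 = 1/2, w11 = -1/2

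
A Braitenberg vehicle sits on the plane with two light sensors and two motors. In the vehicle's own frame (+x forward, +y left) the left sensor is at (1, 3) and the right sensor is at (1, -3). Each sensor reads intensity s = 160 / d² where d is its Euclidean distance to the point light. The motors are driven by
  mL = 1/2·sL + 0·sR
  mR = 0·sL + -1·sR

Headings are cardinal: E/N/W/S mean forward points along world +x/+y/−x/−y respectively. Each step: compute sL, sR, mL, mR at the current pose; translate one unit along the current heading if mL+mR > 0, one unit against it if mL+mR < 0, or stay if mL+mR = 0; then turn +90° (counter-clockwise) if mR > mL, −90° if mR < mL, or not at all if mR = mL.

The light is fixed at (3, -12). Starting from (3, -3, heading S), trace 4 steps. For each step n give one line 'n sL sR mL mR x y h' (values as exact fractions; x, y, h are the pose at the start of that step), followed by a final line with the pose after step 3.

0 160/73 160/73 80/73 -160/73 3 -3 S
1 16/5 16/17 8/5 -16/17 3 -2 W
2 160/137 32/25 80/137 -32/25 2 -2 N
3 10/9 40/9 5/9 -40/9 2 -3 E
final 1 -3 S

n=0: pose=(3,-3,S); sL=160/73, sR=160/73; mL=80/73, mR=-160/73; mL+mR=-80/73 → advance -1; mR−mL=-240/73 → turn -1·90°
n=1: pose=(3,-2,W); sL=16/5, sR=16/17; mL=8/5, mR=-16/17; mL+mR=56/85 → advance +1; mR−mL=-216/85 → turn -1·90°
n=2: pose=(2,-2,N); sL=160/137, sR=32/25; mL=80/137, mR=-32/25; mL+mR=-2384/3425 → advance -1; mR−mL=-6384/3425 → turn -1·90°
n=3: pose=(2,-3,E); sL=10/9, sR=40/9; mL=5/9, mR=-40/9; mL+mR=-35/9 → advance -1; mR−mL=-5 → turn -1·90°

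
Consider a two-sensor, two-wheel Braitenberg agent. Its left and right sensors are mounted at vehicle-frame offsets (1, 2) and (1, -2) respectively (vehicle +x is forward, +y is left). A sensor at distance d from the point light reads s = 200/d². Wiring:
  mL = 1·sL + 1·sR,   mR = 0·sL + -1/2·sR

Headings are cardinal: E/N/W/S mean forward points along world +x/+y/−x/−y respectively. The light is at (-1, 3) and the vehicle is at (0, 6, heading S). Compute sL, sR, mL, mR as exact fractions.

200/13 40 720/13 -20

left sensor world pos  = (2, 5); dL² = 13
right sensor world pos = (-2, 5); dR² = 5
sL = 200/13 = 200/13
sR = 200/5 = 40
mL = 1·sL + 1·sR = 720/13
mR = 0·sL + -1/2·sR = -20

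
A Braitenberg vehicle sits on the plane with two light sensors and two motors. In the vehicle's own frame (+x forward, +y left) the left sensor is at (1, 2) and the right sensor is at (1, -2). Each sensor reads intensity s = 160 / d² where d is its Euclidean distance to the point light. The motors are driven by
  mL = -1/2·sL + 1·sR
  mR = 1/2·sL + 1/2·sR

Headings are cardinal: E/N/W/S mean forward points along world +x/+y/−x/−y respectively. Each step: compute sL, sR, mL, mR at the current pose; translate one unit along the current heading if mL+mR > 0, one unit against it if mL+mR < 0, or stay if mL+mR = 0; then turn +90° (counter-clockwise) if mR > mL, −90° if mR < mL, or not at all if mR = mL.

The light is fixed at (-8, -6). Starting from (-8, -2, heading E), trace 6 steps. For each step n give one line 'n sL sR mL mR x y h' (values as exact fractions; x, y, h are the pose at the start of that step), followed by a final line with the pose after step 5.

n=0: pose=(-8,-2,E); sL=160/37, sR=32; mL=1104/37, mR=672/37; mL+mR=48 → advance +1; mR−mL=-432/37 → turn -1·90°
n=1: pose=(-7,-2,S); sL=80/9, sR=16; mL=104/9, mR=112/9; mL+mR=24 → advance +1; mR−mL=8/9 → turn +1·90°
n=2: pose=(-7,-3,E); sL=160/29, sR=32; mL=848/29, mR=544/29; mL+mR=48 → advance +1; mR−mL=-304/29 → turn -1·90°
n=3: pose=(-6,-3,S); sL=8, sR=40; mL=36, mR=24; mL+mR=60 → advance +1; mR−mL=-12 → turn -1·90°
n=4: pose=(-6,-4,W); sL=160, sR=160/17; mL=-1200/17, mR=1440/17; mL+mR=240/17 → advance +1; mR−mL=2640/17 → turn +1·90°
n=5: pose=(-7,-4,S); sL=16, sR=80; mL=72, mR=48; mL+mR=120 → advance +1; mR−mL=-24 → turn -1·90°

0 160/37 32 1104/37 672/37 -8 -2 E
1 80/9 16 104/9 112/9 -7 -2 S
2 160/29 32 848/29 544/29 -7 -3 E
3 8 40 36 24 -6 -3 S
4 160 160/17 -1200/17 1440/17 -6 -4 W
5 16 80 72 48 -7 -4 S
final -7 -5 W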